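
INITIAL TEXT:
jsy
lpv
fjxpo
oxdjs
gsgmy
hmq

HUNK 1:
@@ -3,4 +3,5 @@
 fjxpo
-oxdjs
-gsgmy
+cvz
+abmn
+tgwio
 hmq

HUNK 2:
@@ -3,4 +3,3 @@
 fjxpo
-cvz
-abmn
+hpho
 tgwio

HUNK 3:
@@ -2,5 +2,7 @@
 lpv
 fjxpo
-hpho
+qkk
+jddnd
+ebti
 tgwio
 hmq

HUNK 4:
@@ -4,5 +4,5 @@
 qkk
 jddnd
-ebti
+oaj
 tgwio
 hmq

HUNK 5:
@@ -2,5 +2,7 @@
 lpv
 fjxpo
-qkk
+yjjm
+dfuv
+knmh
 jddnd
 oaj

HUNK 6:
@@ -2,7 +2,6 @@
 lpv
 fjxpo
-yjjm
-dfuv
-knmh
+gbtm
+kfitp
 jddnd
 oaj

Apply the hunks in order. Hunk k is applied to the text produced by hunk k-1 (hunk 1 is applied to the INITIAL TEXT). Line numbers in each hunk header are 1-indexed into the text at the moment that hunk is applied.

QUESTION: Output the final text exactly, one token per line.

Answer: jsy
lpv
fjxpo
gbtm
kfitp
jddnd
oaj
tgwio
hmq

Derivation:
Hunk 1: at line 3 remove [oxdjs,gsgmy] add [cvz,abmn,tgwio] -> 7 lines: jsy lpv fjxpo cvz abmn tgwio hmq
Hunk 2: at line 3 remove [cvz,abmn] add [hpho] -> 6 lines: jsy lpv fjxpo hpho tgwio hmq
Hunk 3: at line 2 remove [hpho] add [qkk,jddnd,ebti] -> 8 lines: jsy lpv fjxpo qkk jddnd ebti tgwio hmq
Hunk 4: at line 4 remove [ebti] add [oaj] -> 8 lines: jsy lpv fjxpo qkk jddnd oaj tgwio hmq
Hunk 5: at line 2 remove [qkk] add [yjjm,dfuv,knmh] -> 10 lines: jsy lpv fjxpo yjjm dfuv knmh jddnd oaj tgwio hmq
Hunk 6: at line 2 remove [yjjm,dfuv,knmh] add [gbtm,kfitp] -> 9 lines: jsy lpv fjxpo gbtm kfitp jddnd oaj tgwio hmq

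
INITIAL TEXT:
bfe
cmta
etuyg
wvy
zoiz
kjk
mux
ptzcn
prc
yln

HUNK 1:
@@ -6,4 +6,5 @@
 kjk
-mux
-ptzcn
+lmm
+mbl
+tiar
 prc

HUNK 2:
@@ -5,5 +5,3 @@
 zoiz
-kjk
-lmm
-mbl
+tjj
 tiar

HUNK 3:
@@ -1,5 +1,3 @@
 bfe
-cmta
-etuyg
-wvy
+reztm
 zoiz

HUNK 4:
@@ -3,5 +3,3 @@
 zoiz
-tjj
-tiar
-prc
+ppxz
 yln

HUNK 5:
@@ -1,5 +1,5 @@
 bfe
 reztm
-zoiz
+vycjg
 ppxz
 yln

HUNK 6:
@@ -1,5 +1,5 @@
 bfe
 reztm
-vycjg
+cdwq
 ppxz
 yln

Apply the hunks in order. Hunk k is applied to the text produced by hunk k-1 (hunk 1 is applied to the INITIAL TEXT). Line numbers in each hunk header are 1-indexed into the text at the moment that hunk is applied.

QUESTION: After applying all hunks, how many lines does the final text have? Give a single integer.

Answer: 5

Derivation:
Hunk 1: at line 6 remove [mux,ptzcn] add [lmm,mbl,tiar] -> 11 lines: bfe cmta etuyg wvy zoiz kjk lmm mbl tiar prc yln
Hunk 2: at line 5 remove [kjk,lmm,mbl] add [tjj] -> 9 lines: bfe cmta etuyg wvy zoiz tjj tiar prc yln
Hunk 3: at line 1 remove [cmta,etuyg,wvy] add [reztm] -> 7 lines: bfe reztm zoiz tjj tiar prc yln
Hunk 4: at line 3 remove [tjj,tiar,prc] add [ppxz] -> 5 lines: bfe reztm zoiz ppxz yln
Hunk 5: at line 1 remove [zoiz] add [vycjg] -> 5 lines: bfe reztm vycjg ppxz yln
Hunk 6: at line 1 remove [vycjg] add [cdwq] -> 5 lines: bfe reztm cdwq ppxz yln
Final line count: 5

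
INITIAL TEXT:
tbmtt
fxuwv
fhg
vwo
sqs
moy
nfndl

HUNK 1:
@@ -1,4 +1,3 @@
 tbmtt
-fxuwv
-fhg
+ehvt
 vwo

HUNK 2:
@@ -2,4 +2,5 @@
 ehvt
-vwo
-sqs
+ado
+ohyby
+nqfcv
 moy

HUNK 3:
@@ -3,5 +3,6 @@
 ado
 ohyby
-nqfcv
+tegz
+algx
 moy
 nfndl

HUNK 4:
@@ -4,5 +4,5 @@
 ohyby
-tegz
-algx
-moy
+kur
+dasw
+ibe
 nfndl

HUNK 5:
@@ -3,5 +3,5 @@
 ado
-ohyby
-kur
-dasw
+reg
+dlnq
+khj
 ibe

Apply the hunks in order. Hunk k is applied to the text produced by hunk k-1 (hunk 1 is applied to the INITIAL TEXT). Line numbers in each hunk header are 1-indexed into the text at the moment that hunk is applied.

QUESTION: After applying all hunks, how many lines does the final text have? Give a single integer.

Hunk 1: at line 1 remove [fxuwv,fhg] add [ehvt] -> 6 lines: tbmtt ehvt vwo sqs moy nfndl
Hunk 2: at line 2 remove [vwo,sqs] add [ado,ohyby,nqfcv] -> 7 lines: tbmtt ehvt ado ohyby nqfcv moy nfndl
Hunk 3: at line 3 remove [nqfcv] add [tegz,algx] -> 8 lines: tbmtt ehvt ado ohyby tegz algx moy nfndl
Hunk 4: at line 4 remove [tegz,algx,moy] add [kur,dasw,ibe] -> 8 lines: tbmtt ehvt ado ohyby kur dasw ibe nfndl
Hunk 5: at line 3 remove [ohyby,kur,dasw] add [reg,dlnq,khj] -> 8 lines: tbmtt ehvt ado reg dlnq khj ibe nfndl
Final line count: 8

Answer: 8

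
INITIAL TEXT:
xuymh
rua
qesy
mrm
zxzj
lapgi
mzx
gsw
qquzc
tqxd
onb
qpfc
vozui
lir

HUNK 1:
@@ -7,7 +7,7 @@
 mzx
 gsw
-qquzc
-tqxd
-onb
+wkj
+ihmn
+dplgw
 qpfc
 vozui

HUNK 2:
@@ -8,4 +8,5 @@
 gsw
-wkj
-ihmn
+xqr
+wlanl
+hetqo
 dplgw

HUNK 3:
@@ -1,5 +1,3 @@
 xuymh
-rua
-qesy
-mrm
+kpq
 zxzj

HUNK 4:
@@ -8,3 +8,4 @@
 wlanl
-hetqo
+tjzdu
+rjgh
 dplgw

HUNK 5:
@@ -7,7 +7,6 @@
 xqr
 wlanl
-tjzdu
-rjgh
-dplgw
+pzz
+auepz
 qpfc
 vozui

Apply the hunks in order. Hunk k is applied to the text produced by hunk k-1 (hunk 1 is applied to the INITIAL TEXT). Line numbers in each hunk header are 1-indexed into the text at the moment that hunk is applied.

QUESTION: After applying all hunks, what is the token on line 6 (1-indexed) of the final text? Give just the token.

Hunk 1: at line 7 remove [qquzc,tqxd,onb] add [wkj,ihmn,dplgw] -> 14 lines: xuymh rua qesy mrm zxzj lapgi mzx gsw wkj ihmn dplgw qpfc vozui lir
Hunk 2: at line 8 remove [wkj,ihmn] add [xqr,wlanl,hetqo] -> 15 lines: xuymh rua qesy mrm zxzj lapgi mzx gsw xqr wlanl hetqo dplgw qpfc vozui lir
Hunk 3: at line 1 remove [rua,qesy,mrm] add [kpq] -> 13 lines: xuymh kpq zxzj lapgi mzx gsw xqr wlanl hetqo dplgw qpfc vozui lir
Hunk 4: at line 8 remove [hetqo] add [tjzdu,rjgh] -> 14 lines: xuymh kpq zxzj lapgi mzx gsw xqr wlanl tjzdu rjgh dplgw qpfc vozui lir
Hunk 5: at line 7 remove [tjzdu,rjgh,dplgw] add [pzz,auepz] -> 13 lines: xuymh kpq zxzj lapgi mzx gsw xqr wlanl pzz auepz qpfc vozui lir
Final line 6: gsw

Answer: gsw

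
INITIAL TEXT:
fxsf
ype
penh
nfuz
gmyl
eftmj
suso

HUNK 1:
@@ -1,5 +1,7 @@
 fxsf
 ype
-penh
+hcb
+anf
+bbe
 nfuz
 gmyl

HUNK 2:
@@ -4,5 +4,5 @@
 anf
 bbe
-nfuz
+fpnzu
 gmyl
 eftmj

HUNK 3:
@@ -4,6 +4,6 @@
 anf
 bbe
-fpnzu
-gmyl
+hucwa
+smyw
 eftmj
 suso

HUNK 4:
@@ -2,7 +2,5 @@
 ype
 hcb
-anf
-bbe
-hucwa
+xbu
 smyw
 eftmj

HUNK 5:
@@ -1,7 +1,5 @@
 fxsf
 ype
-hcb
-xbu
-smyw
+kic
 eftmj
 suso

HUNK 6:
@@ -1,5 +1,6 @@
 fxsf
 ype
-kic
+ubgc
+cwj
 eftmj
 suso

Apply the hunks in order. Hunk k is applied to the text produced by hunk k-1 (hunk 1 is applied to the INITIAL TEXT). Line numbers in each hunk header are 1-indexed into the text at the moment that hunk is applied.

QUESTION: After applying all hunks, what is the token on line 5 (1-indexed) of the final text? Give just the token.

Hunk 1: at line 1 remove [penh] add [hcb,anf,bbe] -> 9 lines: fxsf ype hcb anf bbe nfuz gmyl eftmj suso
Hunk 2: at line 4 remove [nfuz] add [fpnzu] -> 9 lines: fxsf ype hcb anf bbe fpnzu gmyl eftmj suso
Hunk 3: at line 4 remove [fpnzu,gmyl] add [hucwa,smyw] -> 9 lines: fxsf ype hcb anf bbe hucwa smyw eftmj suso
Hunk 4: at line 2 remove [anf,bbe,hucwa] add [xbu] -> 7 lines: fxsf ype hcb xbu smyw eftmj suso
Hunk 5: at line 1 remove [hcb,xbu,smyw] add [kic] -> 5 lines: fxsf ype kic eftmj suso
Hunk 6: at line 1 remove [kic] add [ubgc,cwj] -> 6 lines: fxsf ype ubgc cwj eftmj suso
Final line 5: eftmj

Answer: eftmj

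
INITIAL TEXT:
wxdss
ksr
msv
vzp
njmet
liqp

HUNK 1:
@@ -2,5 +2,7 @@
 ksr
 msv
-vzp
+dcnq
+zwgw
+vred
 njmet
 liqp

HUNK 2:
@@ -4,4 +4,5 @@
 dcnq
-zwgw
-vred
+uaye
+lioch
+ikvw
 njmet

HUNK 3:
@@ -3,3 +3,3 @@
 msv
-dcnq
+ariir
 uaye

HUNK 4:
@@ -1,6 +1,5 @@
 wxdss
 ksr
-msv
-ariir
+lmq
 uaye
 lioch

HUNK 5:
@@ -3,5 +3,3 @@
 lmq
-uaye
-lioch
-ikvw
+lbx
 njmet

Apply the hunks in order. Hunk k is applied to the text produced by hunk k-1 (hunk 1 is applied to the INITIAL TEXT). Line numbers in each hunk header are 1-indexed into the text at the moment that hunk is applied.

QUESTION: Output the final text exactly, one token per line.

Answer: wxdss
ksr
lmq
lbx
njmet
liqp

Derivation:
Hunk 1: at line 2 remove [vzp] add [dcnq,zwgw,vred] -> 8 lines: wxdss ksr msv dcnq zwgw vred njmet liqp
Hunk 2: at line 4 remove [zwgw,vred] add [uaye,lioch,ikvw] -> 9 lines: wxdss ksr msv dcnq uaye lioch ikvw njmet liqp
Hunk 3: at line 3 remove [dcnq] add [ariir] -> 9 lines: wxdss ksr msv ariir uaye lioch ikvw njmet liqp
Hunk 4: at line 1 remove [msv,ariir] add [lmq] -> 8 lines: wxdss ksr lmq uaye lioch ikvw njmet liqp
Hunk 5: at line 3 remove [uaye,lioch,ikvw] add [lbx] -> 6 lines: wxdss ksr lmq lbx njmet liqp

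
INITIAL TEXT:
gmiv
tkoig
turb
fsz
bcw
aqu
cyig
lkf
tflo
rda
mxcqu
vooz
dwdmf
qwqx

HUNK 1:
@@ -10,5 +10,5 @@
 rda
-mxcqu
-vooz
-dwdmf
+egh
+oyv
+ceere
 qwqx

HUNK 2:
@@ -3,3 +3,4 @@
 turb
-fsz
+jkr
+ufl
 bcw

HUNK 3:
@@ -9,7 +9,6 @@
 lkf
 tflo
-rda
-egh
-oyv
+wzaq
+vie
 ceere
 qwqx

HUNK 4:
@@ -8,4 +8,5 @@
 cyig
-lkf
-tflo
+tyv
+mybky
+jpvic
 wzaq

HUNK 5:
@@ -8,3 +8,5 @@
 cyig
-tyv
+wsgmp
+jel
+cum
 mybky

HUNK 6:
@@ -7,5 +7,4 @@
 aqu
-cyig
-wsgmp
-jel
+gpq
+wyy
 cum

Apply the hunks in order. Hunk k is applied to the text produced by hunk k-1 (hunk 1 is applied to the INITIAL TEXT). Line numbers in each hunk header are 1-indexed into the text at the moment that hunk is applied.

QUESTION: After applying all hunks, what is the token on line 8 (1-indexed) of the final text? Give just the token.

Answer: gpq

Derivation:
Hunk 1: at line 10 remove [mxcqu,vooz,dwdmf] add [egh,oyv,ceere] -> 14 lines: gmiv tkoig turb fsz bcw aqu cyig lkf tflo rda egh oyv ceere qwqx
Hunk 2: at line 3 remove [fsz] add [jkr,ufl] -> 15 lines: gmiv tkoig turb jkr ufl bcw aqu cyig lkf tflo rda egh oyv ceere qwqx
Hunk 3: at line 9 remove [rda,egh,oyv] add [wzaq,vie] -> 14 lines: gmiv tkoig turb jkr ufl bcw aqu cyig lkf tflo wzaq vie ceere qwqx
Hunk 4: at line 8 remove [lkf,tflo] add [tyv,mybky,jpvic] -> 15 lines: gmiv tkoig turb jkr ufl bcw aqu cyig tyv mybky jpvic wzaq vie ceere qwqx
Hunk 5: at line 8 remove [tyv] add [wsgmp,jel,cum] -> 17 lines: gmiv tkoig turb jkr ufl bcw aqu cyig wsgmp jel cum mybky jpvic wzaq vie ceere qwqx
Hunk 6: at line 7 remove [cyig,wsgmp,jel] add [gpq,wyy] -> 16 lines: gmiv tkoig turb jkr ufl bcw aqu gpq wyy cum mybky jpvic wzaq vie ceere qwqx
Final line 8: gpq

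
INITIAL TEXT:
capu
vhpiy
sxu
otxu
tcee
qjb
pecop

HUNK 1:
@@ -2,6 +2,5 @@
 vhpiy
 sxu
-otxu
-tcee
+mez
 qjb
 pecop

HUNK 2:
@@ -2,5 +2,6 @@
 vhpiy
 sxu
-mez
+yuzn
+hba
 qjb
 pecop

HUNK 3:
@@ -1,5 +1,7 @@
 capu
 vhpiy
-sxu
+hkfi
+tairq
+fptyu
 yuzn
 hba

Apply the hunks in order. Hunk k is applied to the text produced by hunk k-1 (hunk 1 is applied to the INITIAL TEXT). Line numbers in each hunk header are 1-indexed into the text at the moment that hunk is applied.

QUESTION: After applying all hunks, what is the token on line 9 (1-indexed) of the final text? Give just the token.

Answer: pecop

Derivation:
Hunk 1: at line 2 remove [otxu,tcee] add [mez] -> 6 lines: capu vhpiy sxu mez qjb pecop
Hunk 2: at line 2 remove [mez] add [yuzn,hba] -> 7 lines: capu vhpiy sxu yuzn hba qjb pecop
Hunk 3: at line 1 remove [sxu] add [hkfi,tairq,fptyu] -> 9 lines: capu vhpiy hkfi tairq fptyu yuzn hba qjb pecop
Final line 9: pecop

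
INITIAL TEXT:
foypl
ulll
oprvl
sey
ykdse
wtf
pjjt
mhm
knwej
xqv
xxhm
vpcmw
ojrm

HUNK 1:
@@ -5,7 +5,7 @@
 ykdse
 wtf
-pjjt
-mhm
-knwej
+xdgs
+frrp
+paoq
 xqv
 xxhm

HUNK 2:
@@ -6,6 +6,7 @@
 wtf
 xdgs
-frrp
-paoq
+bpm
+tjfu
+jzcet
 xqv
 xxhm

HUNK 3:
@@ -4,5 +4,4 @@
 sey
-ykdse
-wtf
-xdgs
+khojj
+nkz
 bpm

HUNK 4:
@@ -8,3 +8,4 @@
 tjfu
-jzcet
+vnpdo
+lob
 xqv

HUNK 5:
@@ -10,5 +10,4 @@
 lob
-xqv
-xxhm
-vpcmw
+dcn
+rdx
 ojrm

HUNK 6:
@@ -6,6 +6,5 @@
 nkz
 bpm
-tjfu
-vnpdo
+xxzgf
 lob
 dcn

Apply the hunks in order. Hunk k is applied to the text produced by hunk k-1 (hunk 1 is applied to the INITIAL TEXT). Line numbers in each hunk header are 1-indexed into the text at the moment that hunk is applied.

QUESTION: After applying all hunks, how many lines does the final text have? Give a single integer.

Answer: 12

Derivation:
Hunk 1: at line 5 remove [pjjt,mhm,knwej] add [xdgs,frrp,paoq] -> 13 lines: foypl ulll oprvl sey ykdse wtf xdgs frrp paoq xqv xxhm vpcmw ojrm
Hunk 2: at line 6 remove [frrp,paoq] add [bpm,tjfu,jzcet] -> 14 lines: foypl ulll oprvl sey ykdse wtf xdgs bpm tjfu jzcet xqv xxhm vpcmw ojrm
Hunk 3: at line 4 remove [ykdse,wtf,xdgs] add [khojj,nkz] -> 13 lines: foypl ulll oprvl sey khojj nkz bpm tjfu jzcet xqv xxhm vpcmw ojrm
Hunk 4: at line 8 remove [jzcet] add [vnpdo,lob] -> 14 lines: foypl ulll oprvl sey khojj nkz bpm tjfu vnpdo lob xqv xxhm vpcmw ojrm
Hunk 5: at line 10 remove [xqv,xxhm,vpcmw] add [dcn,rdx] -> 13 lines: foypl ulll oprvl sey khojj nkz bpm tjfu vnpdo lob dcn rdx ojrm
Hunk 6: at line 6 remove [tjfu,vnpdo] add [xxzgf] -> 12 lines: foypl ulll oprvl sey khojj nkz bpm xxzgf lob dcn rdx ojrm
Final line count: 12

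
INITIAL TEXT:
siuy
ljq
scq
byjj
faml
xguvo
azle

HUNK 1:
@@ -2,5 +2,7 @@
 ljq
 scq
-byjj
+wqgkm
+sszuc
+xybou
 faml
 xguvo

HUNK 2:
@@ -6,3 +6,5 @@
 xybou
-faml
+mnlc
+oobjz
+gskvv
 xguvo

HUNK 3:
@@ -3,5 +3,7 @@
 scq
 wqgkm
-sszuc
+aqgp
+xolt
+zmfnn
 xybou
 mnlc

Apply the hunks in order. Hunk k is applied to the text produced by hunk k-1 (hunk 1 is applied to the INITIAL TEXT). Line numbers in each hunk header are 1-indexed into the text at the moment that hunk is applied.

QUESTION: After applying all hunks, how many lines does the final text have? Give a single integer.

Answer: 13

Derivation:
Hunk 1: at line 2 remove [byjj] add [wqgkm,sszuc,xybou] -> 9 lines: siuy ljq scq wqgkm sszuc xybou faml xguvo azle
Hunk 2: at line 6 remove [faml] add [mnlc,oobjz,gskvv] -> 11 lines: siuy ljq scq wqgkm sszuc xybou mnlc oobjz gskvv xguvo azle
Hunk 3: at line 3 remove [sszuc] add [aqgp,xolt,zmfnn] -> 13 lines: siuy ljq scq wqgkm aqgp xolt zmfnn xybou mnlc oobjz gskvv xguvo azle
Final line count: 13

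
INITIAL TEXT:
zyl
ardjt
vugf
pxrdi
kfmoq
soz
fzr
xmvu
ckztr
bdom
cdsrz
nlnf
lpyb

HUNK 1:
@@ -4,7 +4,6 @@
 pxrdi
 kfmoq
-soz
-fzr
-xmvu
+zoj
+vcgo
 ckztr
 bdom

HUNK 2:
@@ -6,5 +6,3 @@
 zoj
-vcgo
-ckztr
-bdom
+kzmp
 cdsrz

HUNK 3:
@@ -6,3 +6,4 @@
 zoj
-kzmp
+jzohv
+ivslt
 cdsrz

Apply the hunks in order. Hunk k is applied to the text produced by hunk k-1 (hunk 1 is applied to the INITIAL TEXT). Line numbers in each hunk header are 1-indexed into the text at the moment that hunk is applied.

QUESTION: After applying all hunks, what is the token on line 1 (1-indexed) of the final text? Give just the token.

Answer: zyl

Derivation:
Hunk 1: at line 4 remove [soz,fzr,xmvu] add [zoj,vcgo] -> 12 lines: zyl ardjt vugf pxrdi kfmoq zoj vcgo ckztr bdom cdsrz nlnf lpyb
Hunk 2: at line 6 remove [vcgo,ckztr,bdom] add [kzmp] -> 10 lines: zyl ardjt vugf pxrdi kfmoq zoj kzmp cdsrz nlnf lpyb
Hunk 3: at line 6 remove [kzmp] add [jzohv,ivslt] -> 11 lines: zyl ardjt vugf pxrdi kfmoq zoj jzohv ivslt cdsrz nlnf lpyb
Final line 1: zyl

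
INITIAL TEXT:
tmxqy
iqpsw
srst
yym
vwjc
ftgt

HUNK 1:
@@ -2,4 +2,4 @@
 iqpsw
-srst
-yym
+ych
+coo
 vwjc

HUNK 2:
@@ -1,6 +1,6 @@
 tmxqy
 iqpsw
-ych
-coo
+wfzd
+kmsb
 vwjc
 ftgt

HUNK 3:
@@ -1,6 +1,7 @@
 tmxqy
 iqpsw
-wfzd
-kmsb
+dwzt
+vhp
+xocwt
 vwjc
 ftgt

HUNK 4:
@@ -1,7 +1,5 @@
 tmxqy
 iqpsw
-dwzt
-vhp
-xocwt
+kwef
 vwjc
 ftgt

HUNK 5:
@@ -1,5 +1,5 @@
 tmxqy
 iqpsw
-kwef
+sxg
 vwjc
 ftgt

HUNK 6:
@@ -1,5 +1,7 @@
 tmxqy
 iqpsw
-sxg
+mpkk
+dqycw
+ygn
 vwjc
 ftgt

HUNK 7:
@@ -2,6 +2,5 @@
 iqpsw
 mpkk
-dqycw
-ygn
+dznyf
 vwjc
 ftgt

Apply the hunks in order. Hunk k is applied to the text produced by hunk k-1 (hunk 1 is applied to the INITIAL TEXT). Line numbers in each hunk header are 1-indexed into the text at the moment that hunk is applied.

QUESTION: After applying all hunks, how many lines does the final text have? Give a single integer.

Answer: 6

Derivation:
Hunk 1: at line 2 remove [srst,yym] add [ych,coo] -> 6 lines: tmxqy iqpsw ych coo vwjc ftgt
Hunk 2: at line 1 remove [ych,coo] add [wfzd,kmsb] -> 6 lines: tmxqy iqpsw wfzd kmsb vwjc ftgt
Hunk 3: at line 1 remove [wfzd,kmsb] add [dwzt,vhp,xocwt] -> 7 lines: tmxqy iqpsw dwzt vhp xocwt vwjc ftgt
Hunk 4: at line 1 remove [dwzt,vhp,xocwt] add [kwef] -> 5 lines: tmxqy iqpsw kwef vwjc ftgt
Hunk 5: at line 1 remove [kwef] add [sxg] -> 5 lines: tmxqy iqpsw sxg vwjc ftgt
Hunk 6: at line 1 remove [sxg] add [mpkk,dqycw,ygn] -> 7 lines: tmxqy iqpsw mpkk dqycw ygn vwjc ftgt
Hunk 7: at line 2 remove [dqycw,ygn] add [dznyf] -> 6 lines: tmxqy iqpsw mpkk dznyf vwjc ftgt
Final line count: 6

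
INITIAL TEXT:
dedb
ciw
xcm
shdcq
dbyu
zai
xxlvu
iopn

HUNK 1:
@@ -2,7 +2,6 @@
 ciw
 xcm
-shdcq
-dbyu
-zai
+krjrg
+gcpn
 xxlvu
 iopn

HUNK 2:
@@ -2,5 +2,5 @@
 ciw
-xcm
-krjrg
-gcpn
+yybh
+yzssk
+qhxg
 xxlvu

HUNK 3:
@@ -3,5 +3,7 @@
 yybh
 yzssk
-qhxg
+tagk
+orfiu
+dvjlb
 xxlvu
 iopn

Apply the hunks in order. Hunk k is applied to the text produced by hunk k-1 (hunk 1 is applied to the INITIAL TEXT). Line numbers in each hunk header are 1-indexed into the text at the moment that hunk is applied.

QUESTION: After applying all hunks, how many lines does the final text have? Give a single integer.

Hunk 1: at line 2 remove [shdcq,dbyu,zai] add [krjrg,gcpn] -> 7 lines: dedb ciw xcm krjrg gcpn xxlvu iopn
Hunk 2: at line 2 remove [xcm,krjrg,gcpn] add [yybh,yzssk,qhxg] -> 7 lines: dedb ciw yybh yzssk qhxg xxlvu iopn
Hunk 3: at line 3 remove [qhxg] add [tagk,orfiu,dvjlb] -> 9 lines: dedb ciw yybh yzssk tagk orfiu dvjlb xxlvu iopn
Final line count: 9

Answer: 9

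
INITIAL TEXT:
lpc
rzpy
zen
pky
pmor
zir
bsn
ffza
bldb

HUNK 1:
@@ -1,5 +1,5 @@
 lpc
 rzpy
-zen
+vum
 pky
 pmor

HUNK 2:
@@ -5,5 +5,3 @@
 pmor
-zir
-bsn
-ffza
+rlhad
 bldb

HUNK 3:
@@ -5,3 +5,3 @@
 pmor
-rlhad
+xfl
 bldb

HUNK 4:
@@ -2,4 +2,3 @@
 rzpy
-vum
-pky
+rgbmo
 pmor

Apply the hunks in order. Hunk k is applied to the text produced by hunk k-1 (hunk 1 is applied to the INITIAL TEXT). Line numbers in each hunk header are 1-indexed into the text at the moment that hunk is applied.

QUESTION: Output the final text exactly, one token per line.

Answer: lpc
rzpy
rgbmo
pmor
xfl
bldb

Derivation:
Hunk 1: at line 1 remove [zen] add [vum] -> 9 lines: lpc rzpy vum pky pmor zir bsn ffza bldb
Hunk 2: at line 5 remove [zir,bsn,ffza] add [rlhad] -> 7 lines: lpc rzpy vum pky pmor rlhad bldb
Hunk 3: at line 5 remove [rlhad] add [xfl] -> 7 lines: lpc rzpy vum pky pmor xfl bldb
Hunk 4: at line 2 remove [vum,pky] add [rgbmo] -> 6 lines: lpc rzpy rgbmo pmor xfl bldb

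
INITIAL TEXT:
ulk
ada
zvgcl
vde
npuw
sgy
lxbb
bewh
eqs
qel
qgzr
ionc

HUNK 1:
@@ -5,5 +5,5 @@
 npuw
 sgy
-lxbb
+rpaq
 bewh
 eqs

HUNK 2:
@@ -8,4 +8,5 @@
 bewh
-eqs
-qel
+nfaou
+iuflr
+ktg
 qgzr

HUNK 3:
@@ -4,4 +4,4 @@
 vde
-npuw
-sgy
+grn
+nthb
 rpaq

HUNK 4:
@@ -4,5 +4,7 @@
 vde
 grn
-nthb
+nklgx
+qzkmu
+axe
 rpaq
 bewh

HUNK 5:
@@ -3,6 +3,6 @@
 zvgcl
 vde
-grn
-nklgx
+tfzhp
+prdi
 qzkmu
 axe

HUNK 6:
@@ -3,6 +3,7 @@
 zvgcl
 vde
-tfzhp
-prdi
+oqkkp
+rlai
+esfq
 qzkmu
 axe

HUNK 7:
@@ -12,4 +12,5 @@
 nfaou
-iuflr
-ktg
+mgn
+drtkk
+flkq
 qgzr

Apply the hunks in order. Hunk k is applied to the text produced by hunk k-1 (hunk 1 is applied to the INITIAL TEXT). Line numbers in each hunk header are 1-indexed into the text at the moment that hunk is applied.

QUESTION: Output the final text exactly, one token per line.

Answer: ulk
ada
zvgcl
vde
oqkkp
rlai
esfq
qzkmu
axe
rpaq
bewh
nfaou
mgn
drtkk
flkq
qgzr
ionc

Derivation:
Hunk 1: at line 5 remove [lxbb] add [rpaq] -> 12 lines: ulk ada zvgcl vde npuw sgy rpaq bewh eqs qel qgzr ionc
Hunk 2: at line 8 remove [eqs,qel] add [nfaou,iuflr,ktg] -> 13 lines: ulk ada zvgcl vde npuw sgy rpaq bewh nfaou iuflr ktg qgzr ionc
Hunk 3: at line 4 remove [npuw,sgy] add [grn,nthb] -> 13 lines: ulk ada zvgcl vde grn nthb rpaq bewh nfaou iuflr ktg qgzr ionc
Hunk 4: at line 4 remove [nthb] add [nklgx,qzkmu,axe] -> 15 lines: ulk ada zvgcl vde grn nklgx qzkmu axe rpaq bewh nfaou iuflr ktg qgzr ionc
Hunk 5: at line 3 remove [grn,nklgx] add [tfzhp,prdi] -> 15 lines: ulk ada zvgcl vde tfzhp prdi qzkmu axe rpaq bewh nfaou iuflr ktg qgzr ionc
Hunk 6: at line 3 remove [tfzhp,prdi] add [oqkkp,rlai,esfq] -> 16 lines: ulk ada zvgcl vde oqkkp rlai esfq qzkmu axe rpaq bewh nfaou iuflr ktg qgzr ionc
Hunk 7: at line 12 remove [iuflr,ktg] add [mgn,drtkk,flkq] -> 17 lines: ulk ada zvgcl vde oqkkp rlai esfq qzkmu axe rpaq bewh nfaou mgn drtkk flkq qgzr ionc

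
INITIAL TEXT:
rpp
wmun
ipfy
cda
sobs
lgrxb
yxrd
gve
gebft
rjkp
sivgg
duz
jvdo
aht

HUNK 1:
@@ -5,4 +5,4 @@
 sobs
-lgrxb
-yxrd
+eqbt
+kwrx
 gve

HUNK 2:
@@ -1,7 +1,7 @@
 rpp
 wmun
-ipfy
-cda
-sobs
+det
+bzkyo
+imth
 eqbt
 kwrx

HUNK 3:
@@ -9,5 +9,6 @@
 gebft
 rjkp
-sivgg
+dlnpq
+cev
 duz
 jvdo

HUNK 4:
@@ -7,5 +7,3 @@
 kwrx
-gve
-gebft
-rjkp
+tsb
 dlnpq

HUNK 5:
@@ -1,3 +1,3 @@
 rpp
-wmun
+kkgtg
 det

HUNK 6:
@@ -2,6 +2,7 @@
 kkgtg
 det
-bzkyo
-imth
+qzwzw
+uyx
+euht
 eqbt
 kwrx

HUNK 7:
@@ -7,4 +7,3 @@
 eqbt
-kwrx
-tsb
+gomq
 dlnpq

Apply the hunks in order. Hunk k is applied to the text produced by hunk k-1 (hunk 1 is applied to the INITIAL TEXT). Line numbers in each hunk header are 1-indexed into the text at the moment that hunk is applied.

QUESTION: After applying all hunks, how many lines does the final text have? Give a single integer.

Answer: 13

Derivation:
Hunk 1: at line 5 remove [lgrxb,yxrd] add [eqbt,kwrx] -> 14 lines: rpp wmun ipfy cda sobs eqbt kwrx gve gebft rjkp sivgg duz jvdo aht
Hunk 2: at line 1 remove [ipfy,cda,sobs] add [det,bzkyo,imth] -> 14 lines: rpp wmun det bzkyo imth eqbt kwrx gve gebft rjkp sivgg duz jvdo aht
Hunk 3: at line 9 remove [sivgg] add [dlnpq,cev] -> 15 lines: rpp wmun det bzkyo imth eqbt kwrx gve gebft rjkp dlnpq cev duz jvdo aht
Hunk 4: at line 7 remove [gve,gebft,rjkp] add [tsb] -> 13 lines: rpp wmun det bzkyo imth eqbt kwrx tsb dlnpq cev duz jvdo aht
Hunk 5: at line 1 remove [wmun] add [kkgtg] -> 13 lines: rpp kkgtg det bzkyo imth eqbt kwrx tsb dlnpq cev duz jvdo aht
Hunk 6: at line 2 remove [bzkyo,imth] add [qzwzw,uyx,euht] -> 14 lines: rpp kkgtg det qzwzw uyx euht eqbt kwrx tsb dlnpq cev duz jvdo aht
Hunk 7: at line 7 remove [kwrx,tsb] add [gomq] -> 13 lines: rpp kkgtg det qzwzw uyx euht eqbt gomq dlnpq cev duz jvdo aht
Final line count: 13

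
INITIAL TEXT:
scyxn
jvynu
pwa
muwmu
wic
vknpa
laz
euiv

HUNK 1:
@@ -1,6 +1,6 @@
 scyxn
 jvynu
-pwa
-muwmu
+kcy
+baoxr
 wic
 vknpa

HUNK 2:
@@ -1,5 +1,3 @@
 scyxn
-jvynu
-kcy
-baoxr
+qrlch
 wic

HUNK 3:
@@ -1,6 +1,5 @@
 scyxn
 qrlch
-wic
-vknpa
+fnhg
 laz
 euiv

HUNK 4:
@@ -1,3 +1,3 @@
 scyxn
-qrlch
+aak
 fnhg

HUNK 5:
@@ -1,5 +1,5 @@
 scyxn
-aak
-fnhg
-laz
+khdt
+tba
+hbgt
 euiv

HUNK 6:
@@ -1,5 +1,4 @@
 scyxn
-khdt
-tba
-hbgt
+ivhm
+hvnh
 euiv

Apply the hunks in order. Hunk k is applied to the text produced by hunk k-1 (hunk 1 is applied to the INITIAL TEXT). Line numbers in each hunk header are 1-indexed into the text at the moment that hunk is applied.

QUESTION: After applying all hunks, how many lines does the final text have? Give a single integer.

Hunk 1: at line 1 remove [pwa,muwmu] add [kcy,baoxr] -> 8 lines: scyxn jvynu kcy baoxr wic vknpa laz euiv
Hunk 2: at line 1 remove [jvynu,kcy,baoxr] add [qrlch] -> 6 lines: scyxn qrlch wic vknpa laz euiv
Hunk 3: at line 1 remove [wic,vknpa] add [fnhg] -> 5 lines: scyxn qrlch fnhg laz euiv
Hunk 4: at line 1 remove [qrlch] add [aak] -> 5 lines: scyxn aak fnhg laz euiv
Hunk 5: at line 1 remove [aak,fnhg,laz] add [khdt,tba,hbgt] -> 5 lines: scyxn khdt tba hbgt euiv
Hunk 6: at line 1 remove [khdt,tba,hbgt] add [ivhm,hvnh] -> 4 lines: scyxn ivhm hvnh euiv
Final line count: 4

Answer: 4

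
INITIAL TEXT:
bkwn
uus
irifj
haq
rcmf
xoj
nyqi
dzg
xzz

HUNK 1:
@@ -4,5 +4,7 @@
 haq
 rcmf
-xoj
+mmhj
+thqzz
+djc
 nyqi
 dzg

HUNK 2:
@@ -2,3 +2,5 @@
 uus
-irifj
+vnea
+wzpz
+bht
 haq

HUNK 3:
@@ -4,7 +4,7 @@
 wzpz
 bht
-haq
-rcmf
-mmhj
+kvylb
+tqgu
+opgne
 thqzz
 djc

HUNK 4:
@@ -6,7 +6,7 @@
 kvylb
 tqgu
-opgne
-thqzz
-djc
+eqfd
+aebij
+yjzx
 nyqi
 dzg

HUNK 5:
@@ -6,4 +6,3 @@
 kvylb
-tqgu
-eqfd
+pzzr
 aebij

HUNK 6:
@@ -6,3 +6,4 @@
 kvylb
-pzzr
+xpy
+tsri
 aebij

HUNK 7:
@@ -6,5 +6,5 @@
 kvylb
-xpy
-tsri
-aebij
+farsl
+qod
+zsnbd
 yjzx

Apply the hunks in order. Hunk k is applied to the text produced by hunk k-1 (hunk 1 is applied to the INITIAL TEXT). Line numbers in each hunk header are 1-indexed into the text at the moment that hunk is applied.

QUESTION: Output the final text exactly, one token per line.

Hunk 1: at line 4 remove [xoj] add [mmhj,thqzz,djc] -> 11 lines: bkwn uus irifj haq rcmf mmhj thqzz djc nyqi dzg xzz
Hunk 2: at line 2 remove [irifj] add [vnea,wzpz,bht] -> 13 lines: bkwn uus vnea wzpz bht haq rcmf mmhj thqzz djc nyqi dzg xzz
Hunk 3: at line 4 remove [haq,rcmf,mmhj] add [kvylb,tqgu,opgne] -> 13 lines: bkwn uus vnea wzpz bht kvylb tqgu opgne thqzz djc nyqi dzg xzz
Hunk 4: at line 6 remove [opgne,thqzz,djc] add [eqfd,aebij,yjzx] -> 13 lines: bkwn uus vnea wzpz bht kvylb tqgu eqfd aebij yjzx nyqi dzg xzz
Hunk 5: at line 6 remove [tqgu,eqfd] add [pzzr] -> 12 lines: bkwn uus vnea wzpz bht kvylb pzzr aebij yjzx nyqi dzg xzz
Hunk 6: at line 6 remove [pzzr] add [xpy,tsri] -> 13 lines: bkwn uus vnea wzpz bht kvylb xpy tsri aebij yjzx nyqi dzg xzz
Hunk 7: at line 6 remove [xpy,tsri,aebij] add [farsl,qod,zsnbd] -> 13 lines: bkwn uus vnea wzpz bht kvylb farsl qod zsnbd yjzx nyqi dzg xzz

Answer: bkwn
uus
vnea
wzpz
bht
kvylb
farsl
qod
zsnbd
yjzx
nyqi
dzg
xzz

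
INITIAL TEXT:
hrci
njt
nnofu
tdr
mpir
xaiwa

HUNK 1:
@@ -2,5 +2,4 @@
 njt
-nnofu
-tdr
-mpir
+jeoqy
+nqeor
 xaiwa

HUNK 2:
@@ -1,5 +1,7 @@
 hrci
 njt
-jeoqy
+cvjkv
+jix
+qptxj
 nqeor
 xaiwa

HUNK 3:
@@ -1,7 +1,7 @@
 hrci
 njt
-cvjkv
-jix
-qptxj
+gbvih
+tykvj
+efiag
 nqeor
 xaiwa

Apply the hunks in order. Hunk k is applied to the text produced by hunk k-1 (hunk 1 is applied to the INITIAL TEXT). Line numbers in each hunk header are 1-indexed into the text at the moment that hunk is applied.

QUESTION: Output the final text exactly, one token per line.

Answer: hrci
njt
gbvih
tykvj
efiag
nqeor
xaiwa

Derivation:
Hunk 1: at line 2 remove [nnofu,tdr,mpir] add [jeoqy,nqeor] -> 5 lines: hrci njt jeoqy nqeor xaiwa
Hunk 2: at line 1 remove [jeoqy] add [cvjkv,jix,qptxj] -> 7 lines: hrci njt cvjkv jix qptxj nqeor xaiwa
Hunk 3: at line 1 remove [cvjkv,jix,qptxj] add [gbvih,tykvj,efiag] -> 7 lines: hrci njt gbvih tykvj efiag nqeor xaiwa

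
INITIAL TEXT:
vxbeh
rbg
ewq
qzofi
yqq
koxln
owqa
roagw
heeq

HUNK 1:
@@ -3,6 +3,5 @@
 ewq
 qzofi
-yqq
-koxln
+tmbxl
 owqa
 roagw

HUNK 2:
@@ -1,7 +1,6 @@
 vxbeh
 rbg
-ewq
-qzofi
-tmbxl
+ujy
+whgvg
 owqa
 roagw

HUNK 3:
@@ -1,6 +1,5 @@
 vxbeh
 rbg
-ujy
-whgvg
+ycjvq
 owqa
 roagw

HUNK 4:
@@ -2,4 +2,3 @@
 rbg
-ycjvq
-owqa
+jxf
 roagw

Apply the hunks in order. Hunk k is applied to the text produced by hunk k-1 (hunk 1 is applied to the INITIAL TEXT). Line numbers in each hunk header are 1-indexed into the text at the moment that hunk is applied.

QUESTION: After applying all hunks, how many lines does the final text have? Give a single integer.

Hunk 1: at line 3 remove [yqq,koxln] add [tmbxl] -> 8 lines: vxbeh rbg ewq qzofi tmbxl owqa roagw heeq
Hunk 2: at line 1 remove [ewq,qzofi,tmbxl] add [ujy,whgvg] -> 7 lines: vxbeh rbg ujy whgvg owqa roagw heeq
Hunk 3: at line 1 remove [ujy,whgvg] add [ycjvq] -> 6 lines: vxbeh rbg ycjvq owqa roagw heeq
Hunk 4: at line 2 remove [ycjvq,owqa] add [jxf] -> 5 lines: vxbeh rbg jxf roagw heeq
Final line count: 5

Answer: 5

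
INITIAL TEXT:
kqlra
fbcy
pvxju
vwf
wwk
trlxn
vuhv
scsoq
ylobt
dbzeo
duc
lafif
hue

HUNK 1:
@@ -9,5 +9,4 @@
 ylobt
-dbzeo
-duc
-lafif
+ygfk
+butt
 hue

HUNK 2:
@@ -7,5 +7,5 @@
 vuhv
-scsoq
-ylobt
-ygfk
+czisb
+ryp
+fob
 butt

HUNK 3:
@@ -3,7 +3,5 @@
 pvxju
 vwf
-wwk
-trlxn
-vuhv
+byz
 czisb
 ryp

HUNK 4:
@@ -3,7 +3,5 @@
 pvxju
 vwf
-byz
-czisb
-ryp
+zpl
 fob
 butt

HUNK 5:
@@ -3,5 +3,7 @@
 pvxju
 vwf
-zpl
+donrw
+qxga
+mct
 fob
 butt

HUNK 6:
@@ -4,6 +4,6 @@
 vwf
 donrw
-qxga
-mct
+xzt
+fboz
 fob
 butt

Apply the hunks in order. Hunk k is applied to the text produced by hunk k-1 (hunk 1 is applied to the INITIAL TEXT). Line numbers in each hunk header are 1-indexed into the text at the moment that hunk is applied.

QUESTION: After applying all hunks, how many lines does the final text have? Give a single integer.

Hunk 1: at line 9 remove [dbzeo,duc,lafif] add [ygfk,butt] -> 12 lines: kqlra fbcy pvxju vwf wwk trlxn vuhv scsoq ylobt ygfk butt hue
Hunk 2: at line 7 remove [scsoq,ylobt,ygfk] add [czisb,ryp,fob] -> 12 lines: kqlra fbcy pvxju vwf wwk trlxn vuhv czisb ryp fob butt hue
Hunk 3: at line 3 remove [wwk,trlxn,vuhv] add [byz] -> 10 lines: kqlra fbcy pvxju vwf byz czisb ryp fob butt hue
Hunk 4: at line 3 remove [byz,czisb,ryp] add [zpl] -> 8 lines: kqlra fbcy pvxju vwf zpl fob butt hue
Hunk 5: at line 3 remove [zpl] add [donrw,qxga,mct] -> 10 lines: kqlra fbcy pvxju vwf donrw qxga mct fob butt hue
Hunk 6: at line 4 remove [qxga,mct] add [xzt,fboz] -> 10 lines: kqlra fbcy pvxju vwf donrw xzt fboz fob butt hue
Final line count: 10

Answer: 10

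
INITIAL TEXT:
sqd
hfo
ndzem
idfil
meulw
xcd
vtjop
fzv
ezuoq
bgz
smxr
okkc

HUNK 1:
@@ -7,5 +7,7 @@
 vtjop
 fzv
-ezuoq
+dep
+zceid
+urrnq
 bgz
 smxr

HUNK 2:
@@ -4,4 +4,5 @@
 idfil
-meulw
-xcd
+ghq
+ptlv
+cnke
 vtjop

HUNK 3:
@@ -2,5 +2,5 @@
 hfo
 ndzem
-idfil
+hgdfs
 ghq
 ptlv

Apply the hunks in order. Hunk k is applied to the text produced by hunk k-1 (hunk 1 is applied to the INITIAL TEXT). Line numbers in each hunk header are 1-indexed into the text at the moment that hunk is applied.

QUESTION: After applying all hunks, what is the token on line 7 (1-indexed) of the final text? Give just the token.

Answer: cnke

Derivation:
Hunk 1: at line 7 remove [ezuoq] add [dep,zceid,urrnq] -> 14 lines: sqd hfo ndzem idfil meulw xcd vtjop fzv dep zceid urrnq bgz smxr okkc
Hunk 2: at line 4 remove [meulw,xcd] add [ghq,ptlv,cnke] -> 15 lines: sqd hfo ndzem idfil ghq ptlv cnke vtjop fzv dep zceid urrnq bgz smxr okkc
Hunk 3: at line 2 remove [idfil] add [hgdfs] -> 15 lines: sqd hfo ndzem hgdfs ghq ptlv cnke vtjop fzv dep zceid urrnq bgz smxr okkc
Final line 7: cnke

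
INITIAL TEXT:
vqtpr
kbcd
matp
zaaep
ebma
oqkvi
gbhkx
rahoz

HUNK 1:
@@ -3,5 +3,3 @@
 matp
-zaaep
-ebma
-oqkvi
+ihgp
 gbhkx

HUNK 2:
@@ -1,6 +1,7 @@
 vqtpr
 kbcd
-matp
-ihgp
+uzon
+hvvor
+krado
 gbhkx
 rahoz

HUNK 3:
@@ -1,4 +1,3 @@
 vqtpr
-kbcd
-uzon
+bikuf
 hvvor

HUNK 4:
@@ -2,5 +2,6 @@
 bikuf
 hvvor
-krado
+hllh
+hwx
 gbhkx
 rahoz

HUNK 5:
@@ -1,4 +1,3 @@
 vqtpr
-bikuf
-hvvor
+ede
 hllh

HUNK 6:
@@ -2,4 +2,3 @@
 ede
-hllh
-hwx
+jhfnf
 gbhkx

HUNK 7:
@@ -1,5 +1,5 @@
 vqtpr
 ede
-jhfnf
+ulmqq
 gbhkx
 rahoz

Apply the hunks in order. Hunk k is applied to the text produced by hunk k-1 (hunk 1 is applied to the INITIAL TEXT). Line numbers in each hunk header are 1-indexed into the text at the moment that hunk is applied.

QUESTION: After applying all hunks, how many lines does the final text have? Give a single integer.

Hunk 1: at line 3 remove [zaaep,ebma,oqkvi] add [ihgp] -> 6 lines: vqtpr kbcd matp ihgp gbhkx rahoz
Hunk 2: at line 1 remove [matp,ihgp] add [uzon,hvvor,krado] -> 7 lines: vqtpr kbcd uzon hvvor krado gbhkx rahoz
Hunk 3: at line 1 remove [kbcd,uzon] add [bikuf] -> 6 lines: vqtpr bikuf hvvor krado gbhkx rahoz
Hunk 4: at line 2 remove [krado] add [hllh,hwx] -> 7 lines: vqtpr bikuf hvvor hllh hwx gbhkx rahoz
Hunk 5: at line 1 remove [bikuf,hvvor] add [ede] -> 6 lines: vqtpr ede hllh hwx gbhkx rahoz
Hunk 6: at line 2 remove [hllh,hwx] add [jhfnf] -> 5 lines: vqtpr ede jhfnf gbhkx rahoz
Hunk 7: at line 1 remove [jhfnf] add [ulmqq] -> 5 lines: vqtpr ede ulmqq gbhkx rahoz
Final line count: 5

Answer: 5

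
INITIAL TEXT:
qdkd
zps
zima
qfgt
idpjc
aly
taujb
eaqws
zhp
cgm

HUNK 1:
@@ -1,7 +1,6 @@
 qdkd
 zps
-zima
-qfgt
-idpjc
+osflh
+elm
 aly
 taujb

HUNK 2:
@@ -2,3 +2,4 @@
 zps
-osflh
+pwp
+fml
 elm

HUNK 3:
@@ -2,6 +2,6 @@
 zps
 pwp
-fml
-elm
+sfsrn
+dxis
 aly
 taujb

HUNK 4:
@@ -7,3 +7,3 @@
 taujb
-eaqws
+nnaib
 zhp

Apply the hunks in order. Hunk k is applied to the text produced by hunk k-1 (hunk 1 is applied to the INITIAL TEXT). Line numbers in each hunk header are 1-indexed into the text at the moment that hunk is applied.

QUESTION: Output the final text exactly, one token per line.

Hunk 1: at line 1 remove [zima,qfgt,idpjc] add [osflh,elm] -> 9 lines: qdkd zps osflh elm aly taujb eaqws zhp cgm
Hunk 2: at line 2 remove [osflh] add [pwp,fml] -> 10 lines: qdkd zps pwp fml elm aly taujb eaqws zhp cgm
Hunk 3: at line 2 remove [fml,elm] add [sfsrn,dxis] -> 10 lines: qdkd zps pwp sfsrn dxis aly taujb eaqws zhp cgm
Hunk 4: at line 7 remove [eaqws] add [nnaib] -> 10 lines: qdkd zps pwp sfsrn dxis aly taujb nnaib zhp cgm

Answer: qdkd
zps
pwp
sfsrn
dxis
aly
taujb
nnaib
zhp
cgm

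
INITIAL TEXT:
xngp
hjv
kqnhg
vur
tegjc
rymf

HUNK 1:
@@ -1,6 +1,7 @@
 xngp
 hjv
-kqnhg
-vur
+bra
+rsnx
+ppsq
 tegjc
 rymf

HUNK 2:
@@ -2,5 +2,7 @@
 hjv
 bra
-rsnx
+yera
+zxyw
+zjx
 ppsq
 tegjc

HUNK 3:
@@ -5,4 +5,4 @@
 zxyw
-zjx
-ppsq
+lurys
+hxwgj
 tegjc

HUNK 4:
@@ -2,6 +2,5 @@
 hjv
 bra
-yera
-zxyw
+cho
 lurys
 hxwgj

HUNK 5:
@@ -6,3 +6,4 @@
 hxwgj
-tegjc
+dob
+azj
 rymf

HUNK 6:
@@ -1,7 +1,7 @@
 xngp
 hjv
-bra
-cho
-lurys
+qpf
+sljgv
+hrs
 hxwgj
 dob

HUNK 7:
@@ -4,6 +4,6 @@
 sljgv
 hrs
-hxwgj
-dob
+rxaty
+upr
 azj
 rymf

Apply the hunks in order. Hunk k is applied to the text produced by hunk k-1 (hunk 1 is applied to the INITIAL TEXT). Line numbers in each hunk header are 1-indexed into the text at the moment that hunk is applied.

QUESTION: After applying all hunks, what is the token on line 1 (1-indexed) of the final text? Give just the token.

Hunk 1: at line 1 remove [kqnhg,vur] add [bra,rsnx,ppsq] -> 7 lines: xngp hjv bra rsnx ppsq tegjc rymf
Hunk 2: at line 2 remove [rsnx] add [yera,zxyw,zjx] -> 9 lines: xngp hjv bra yera zxyw zjx ppsq tegjc rymf
Hunk 3: at line 5 remove [zjx,ppsq] add [lurys,hxwgj] -> 9 lines: xngp hjv bra yera zxyw lurys hxwgj tegjc rymf
Hunk 4: at line 2 remove [yera,zxyw] add [cho] -> 8 lines: xngp hjv bra cho lurys hxwgj tegjc rymf
Hunk 5: at line 6 remove [tegjc] add [dob,azj] -> 9 lines: xngp hjv bra cho lurys hxwgj dob azj rymf
Hunk 6: at line 1 remove [bra,cho,lurys] add [qpf,sljgv,hrs] -> 9 lines: xngp hjv qpf sljgv hrs hxwgj dob azj rymf
Hunk 7: at line 4 remove [hxwgj,dob] add [rxaty,upr] -> 9 lines: xngp hjv qpf sljgv hrs rxaty upr azj rymf
Final line 1: xngp

Answer: xngp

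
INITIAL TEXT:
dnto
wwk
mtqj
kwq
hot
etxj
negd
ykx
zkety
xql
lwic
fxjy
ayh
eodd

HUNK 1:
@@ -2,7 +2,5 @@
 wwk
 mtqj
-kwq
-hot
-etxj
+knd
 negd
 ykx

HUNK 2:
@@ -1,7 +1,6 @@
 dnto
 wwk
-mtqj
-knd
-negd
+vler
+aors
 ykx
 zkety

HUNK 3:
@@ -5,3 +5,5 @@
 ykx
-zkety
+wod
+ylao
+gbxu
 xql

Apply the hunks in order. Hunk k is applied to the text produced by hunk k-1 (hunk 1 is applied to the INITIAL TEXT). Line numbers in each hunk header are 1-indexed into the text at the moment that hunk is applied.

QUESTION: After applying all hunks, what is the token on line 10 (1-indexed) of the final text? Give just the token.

Hunk 1: at line 2 remove [kwq,hot,etxj] add [knd] -> 12 lines: dnto wwk mtqj knd negd ykx zkety xql lwic fxjy ayh eodd
Hunk 2: at line 1 remove [mtqj,knd,negd] add [vler,aors] -> 11 lines: dnto wwk vler aors ykx zkety xql lwic fxjy ayh eodd
Hunk 3: at line 5 remove [zkety] add [wod,ylao,gbxu] -> 13 lines: dnto wwk vler aors ykx wod ylao gbxu xql lwic fxjy ayh eodd
Final line 10: lwic

Answer: lwic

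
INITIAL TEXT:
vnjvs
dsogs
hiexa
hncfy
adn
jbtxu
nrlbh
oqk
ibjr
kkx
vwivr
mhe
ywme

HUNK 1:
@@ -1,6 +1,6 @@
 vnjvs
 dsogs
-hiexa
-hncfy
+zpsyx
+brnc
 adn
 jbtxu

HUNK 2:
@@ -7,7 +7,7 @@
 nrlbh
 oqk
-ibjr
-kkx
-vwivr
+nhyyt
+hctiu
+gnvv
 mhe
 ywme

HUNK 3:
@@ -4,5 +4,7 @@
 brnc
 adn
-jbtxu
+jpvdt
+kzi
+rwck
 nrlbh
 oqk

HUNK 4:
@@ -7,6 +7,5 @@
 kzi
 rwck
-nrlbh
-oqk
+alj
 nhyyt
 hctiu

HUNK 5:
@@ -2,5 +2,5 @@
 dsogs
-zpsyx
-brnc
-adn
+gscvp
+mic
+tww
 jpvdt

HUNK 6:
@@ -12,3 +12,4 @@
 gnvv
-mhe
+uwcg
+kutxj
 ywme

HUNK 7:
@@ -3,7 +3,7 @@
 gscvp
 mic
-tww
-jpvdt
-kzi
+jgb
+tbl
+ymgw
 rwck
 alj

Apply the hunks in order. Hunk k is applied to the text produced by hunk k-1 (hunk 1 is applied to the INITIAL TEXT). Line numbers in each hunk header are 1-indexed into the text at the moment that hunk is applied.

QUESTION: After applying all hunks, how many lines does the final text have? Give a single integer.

Answer: 15

Derivation:
Hunk 1: at line 1 remove [hiexa,hncfy] add [zpsyx,brnc] -> 13 lines: vnjvs dsogs zpsyx brnc adn jbtxu nrlbh oqk ibjr kkx vwivr mhe ywme
Hunk 2: at line 7 remove [ibjr,kkx,vwivr] add [nhyyt,hctiu,gnvv] -> 13 lines: vnjvs dsogs zpsyx brnc adn jbtxu nrlbh oqk nhyyt hctiu gnvv mhe ywme
Hunk 3: at line 4 remove [jbtxu] add [jpvdt,kzi,rwck] -> 15 lines: vnjvs dsogs zpsyx brnc adn jpvdt kzi rwck nrlbh oqk nhyyt hctiu gnvv mhe ywme
Hunk 4: at line 7 remove [nrlbh,oqk] add [alj] -> 14 lines: vnjvs dsogs zpsyx brnc adn jpvdt kzi rwck alj nhyyt hctiu gnvv mhe ywme
Hunk 5: at line 2 remove [zpsyx,brnc,adn] add [gscvp,mic,tww] -> 14 lines: vnjvs dsogs gscvp mic tww jpvdt kzi rwck alj nhyyt hctiu gnvv mhe ywme
Hunk 6: at line 12 remove [mhe] add [uwcg,kutxj] -> 15 lines: vnjvs dsogs gscvp mic tww jpvdt kzi rwck alj nhyyt hctiu gnvv uwcg kutxj ywme
Hunk 7: at line 3 remove [tww,jpvdt,kzi] add [jgb,tbl,ymgw] -> 15 lines: vnjvs dsogs gscvp mic jgb tbl ymgw rwck alj nhyyt hctiu gnvv uwcg kutxj ywme
Final line count: 15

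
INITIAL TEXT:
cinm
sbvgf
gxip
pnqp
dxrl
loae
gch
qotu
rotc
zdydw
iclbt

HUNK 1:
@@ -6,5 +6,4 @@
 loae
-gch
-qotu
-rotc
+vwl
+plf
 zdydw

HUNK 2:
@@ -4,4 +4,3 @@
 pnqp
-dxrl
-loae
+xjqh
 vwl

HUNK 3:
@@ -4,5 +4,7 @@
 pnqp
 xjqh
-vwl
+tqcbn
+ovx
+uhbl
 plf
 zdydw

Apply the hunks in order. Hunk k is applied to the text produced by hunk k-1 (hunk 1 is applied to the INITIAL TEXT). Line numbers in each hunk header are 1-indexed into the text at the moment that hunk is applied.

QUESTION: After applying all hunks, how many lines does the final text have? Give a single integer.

Hunk 1: at line 6 remove [gch,qotu,rotc] add [vwl,plf] -> 10 lines: cinm sbvgf gxip pnqp dxrl loae vwl plf zdydw iclbt
Hunk 2: at line 4 remove [dxrl,loae] add [xjqh] -> 9 lines: cinm sbvgf gxip pnqp xjqh vwl plf zdydw iclbt
Hunk 3: at line 4 remove [vwl] add [tqcbn,ovx,uhbl] -> 11 lines: cinm sbvgf gxip pnqp xjqh tqcbn ovx uhbl plf zdydw iclbt
Final line count: 11

Answer: 11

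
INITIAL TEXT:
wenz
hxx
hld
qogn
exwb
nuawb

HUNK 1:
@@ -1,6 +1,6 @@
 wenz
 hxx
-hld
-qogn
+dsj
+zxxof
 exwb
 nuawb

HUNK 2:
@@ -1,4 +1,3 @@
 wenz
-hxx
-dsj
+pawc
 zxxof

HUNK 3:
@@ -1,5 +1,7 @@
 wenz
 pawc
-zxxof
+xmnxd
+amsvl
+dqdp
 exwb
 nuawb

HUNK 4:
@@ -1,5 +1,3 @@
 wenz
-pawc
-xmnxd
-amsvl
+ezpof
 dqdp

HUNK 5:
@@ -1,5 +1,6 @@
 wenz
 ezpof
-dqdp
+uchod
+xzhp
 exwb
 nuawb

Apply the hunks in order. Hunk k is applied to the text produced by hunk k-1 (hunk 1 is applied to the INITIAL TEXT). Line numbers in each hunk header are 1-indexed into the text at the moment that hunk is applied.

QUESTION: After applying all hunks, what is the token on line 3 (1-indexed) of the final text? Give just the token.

Hunk 1: at line 1 remove [hld,qogn] add [dsj,zxxof] -> 6 lines: wenz hxx dsj zxxof exwb nuawb
Hunk 2: at line 1 remove [hxx,dsj] add [pawc] -> 5 lines: wenz pawc zxxof exwb nuawb
Hunk 3: at line 1 remove [zxxof] add [xmnxd,amsvl,dqdp] -> 7 lines: wenz pawc xmnxd amsvl dqdp exwb nuawb
Hunk 4: at line 1 remove [pawc,xmnxd,amsvl] add [ezpof] -> 5 lines: wenz ezpof dqdp exwb nuawb
Hunk 5: at line 1 remove [dqdp] add [uchod,xzhp] -> 6 lines: wenz ezpof uchod xzhp exwb nuawb
Final line 3: uchod

Answer: uchod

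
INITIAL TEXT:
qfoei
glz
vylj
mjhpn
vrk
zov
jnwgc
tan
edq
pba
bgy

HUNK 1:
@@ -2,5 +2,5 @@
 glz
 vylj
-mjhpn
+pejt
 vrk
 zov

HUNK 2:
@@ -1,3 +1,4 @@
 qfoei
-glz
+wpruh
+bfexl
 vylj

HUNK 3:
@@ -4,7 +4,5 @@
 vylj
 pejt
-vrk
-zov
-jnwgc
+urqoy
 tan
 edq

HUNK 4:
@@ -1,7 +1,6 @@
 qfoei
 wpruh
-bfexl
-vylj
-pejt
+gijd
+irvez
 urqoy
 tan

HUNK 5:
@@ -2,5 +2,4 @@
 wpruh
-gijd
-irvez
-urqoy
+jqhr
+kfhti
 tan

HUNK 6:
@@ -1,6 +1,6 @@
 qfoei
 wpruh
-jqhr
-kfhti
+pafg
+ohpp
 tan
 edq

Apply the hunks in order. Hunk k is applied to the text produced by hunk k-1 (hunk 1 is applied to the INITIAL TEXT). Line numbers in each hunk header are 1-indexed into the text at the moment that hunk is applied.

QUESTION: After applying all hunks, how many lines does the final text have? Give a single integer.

Answer: 8

Derivation:
Hunk 1: at line 2 remove [mjhpn] add [pejt] -> 11 lines: qfoei glz vylj pejt vrk zov jnwgc tan edq pba bgy
Hunk 2: at line 1 remove [glz] add [wpruh,bfexl] -> 12 lines: qfoei wpruh bfexl vylj pejt vrk zov jnwgc tan edq pba bgy
Hunk 3: at line 4 remove [vrk,zov,jnwgc] add [urqoy] -> 10 lines: qfoei wpruh bfexl vylj pejt urqoy tan edq pba bgy
Hunk 4: at line 1 remove [bfexl,vylj,pejt] add [gijd,irvez] -> 9 lines: qfoei wpruh gijd irvez urqoy tan edq pba bgy
Hunk 5: at line 2 remove [gijd,irvez,urqoy] add [jqhr,kfhti] -> 8 lines: qfoei wpruh jqhr kfhti tan edq pba bgy
Hunk 6: at line 1 remove [jqhr,kfhti] add [pafg,ohpp] -> 8 lines: qfoei wpruh pafg ohpp tan edq pba bgy
Final line count: 8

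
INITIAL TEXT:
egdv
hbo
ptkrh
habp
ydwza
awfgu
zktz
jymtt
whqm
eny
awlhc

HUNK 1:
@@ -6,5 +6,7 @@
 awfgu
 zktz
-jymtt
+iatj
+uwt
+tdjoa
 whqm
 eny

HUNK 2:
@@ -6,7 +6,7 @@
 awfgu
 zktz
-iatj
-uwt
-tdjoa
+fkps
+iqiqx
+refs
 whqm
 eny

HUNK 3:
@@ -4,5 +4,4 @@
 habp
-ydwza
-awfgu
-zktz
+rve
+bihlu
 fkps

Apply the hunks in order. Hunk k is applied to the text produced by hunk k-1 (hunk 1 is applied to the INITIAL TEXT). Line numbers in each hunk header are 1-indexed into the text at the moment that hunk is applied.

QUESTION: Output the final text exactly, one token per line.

Hunk 1: at line 6 remove [jymtt] add [iatj,uwt,tdjoa] -> 13 lines: egdv hbo ptkrh habp ydwza awfgu zktz iatj uwt tdjoa whqm eny awlhc
Hunk 2: at line 6 remove [iatj,uwt,tdjoa] add [fkps,iqiqx,refs] -> 13 lines: egdv hbo ptkrh habp ydwza awfgu zktz fkps iqiqx refs whqm eny awlhc
Hunk 3: at line 4 remove [ydwza,awfgu,zktz] add [rve,bihlu] -> 12 lines: egdv hbo ptkrh habp rve bihlu fkps iqiqx refs whqm eny awlhc

Answer: egdv
hbo
ptkrh
habp
rve
bihlu
fkps
iqiqx
refs
whqm
eny
awlhc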